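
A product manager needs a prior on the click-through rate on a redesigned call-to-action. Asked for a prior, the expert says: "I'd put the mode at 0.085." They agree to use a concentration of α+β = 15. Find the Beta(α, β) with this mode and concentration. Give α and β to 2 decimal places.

α = 2.10, β = 12.89

For α,β > 1 the Beta mode is (α−1)/(α+β−2). With α+β = 15, the mode is (α−1)/13.
Set (α−1)/13 = 0.085 → α = 1 + 0.085·13 = 2.10.
β = 15 − α = 12.89.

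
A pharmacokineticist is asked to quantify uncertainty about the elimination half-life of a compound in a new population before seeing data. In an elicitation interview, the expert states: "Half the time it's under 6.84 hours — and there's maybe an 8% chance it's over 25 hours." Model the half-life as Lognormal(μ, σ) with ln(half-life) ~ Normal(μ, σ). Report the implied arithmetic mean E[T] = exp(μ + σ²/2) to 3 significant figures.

E[T] ≈ 10.5 hours

If T ~ Lognormal(μ,σ) then ln T ~ Normal(μ,σ), so the p-quantile of ln T is μ + z_p·σ.
ln(6.84) = 1.923 and ln(25) = 3.219; z_{0.5} = 0, z_{0.92} = 1.405.
σ = (3.219 − 1.923)/(1.405 − (0)) = 0.922.
μ = 1.923 − (0)·0.922 = 1.923.
E[T] = exp(μ + σ²/2) = exp(1.923 + 0.4254) = 10.5 hours.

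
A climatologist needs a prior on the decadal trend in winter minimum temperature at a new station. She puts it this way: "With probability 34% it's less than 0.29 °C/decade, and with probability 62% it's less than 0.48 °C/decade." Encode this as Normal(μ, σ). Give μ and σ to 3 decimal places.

μ = 0.399, σ = 0.265

The p-quantile of Normal(μ,σ) is μ + z_p·σ, with z_{0.34} = -0.4125 and z_{0.62} = 0.3055.
Eliminate σ: μ = (z₂·x₁ − z₁·x₂)/(z₂ − z₁) = (0.3055·0.29 − (-0.4125)·0.48)/0.7179 = 0.399.
Then σ = (x₂ − x₁)/(z₂ − z₁) = (0.48 − 0.29)/0.7179 = 0.265.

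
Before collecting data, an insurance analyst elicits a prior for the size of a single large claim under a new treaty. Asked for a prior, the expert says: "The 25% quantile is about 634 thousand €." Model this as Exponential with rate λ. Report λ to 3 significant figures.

λ ≈ 0.000454

P(T < 634.0) = 1 − e^(−λ·634.0) = 0.25, so λ = −ln(1−0.25)/634.0 = −ln(0.75)/634.0 = 0.000454.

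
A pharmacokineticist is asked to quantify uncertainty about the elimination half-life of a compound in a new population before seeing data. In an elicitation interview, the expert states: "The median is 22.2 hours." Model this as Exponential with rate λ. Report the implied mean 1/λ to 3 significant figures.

mean ≈ 32 hours

Exponential median = ln 2 / λ, so λ = ln 2 / 22.2 = 0.0312.
Mean = 1/λ = 32 hours.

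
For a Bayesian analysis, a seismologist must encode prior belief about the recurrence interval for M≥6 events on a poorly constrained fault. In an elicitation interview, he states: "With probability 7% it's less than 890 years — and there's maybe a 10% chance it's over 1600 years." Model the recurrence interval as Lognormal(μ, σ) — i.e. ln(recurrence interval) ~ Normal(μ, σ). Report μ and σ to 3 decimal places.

If T ~ Lognormal(μ,σ) then ln T ~ Normal(μ,σ), so the p-quantile of ln T is μ + z_p·σ.
ln(890) = 6.791 and ln(1600) = 7.378; z_{0.07} = -1.476, z_{0.9} = 1.282.
σ = (7.378 − 6.791)/(1.282 − (-1.476)) = 0.213.
μ = 6.791 − (-1.476)·0.213 = 7.105.

μ ≈ 7.105, σ ≈ 0.213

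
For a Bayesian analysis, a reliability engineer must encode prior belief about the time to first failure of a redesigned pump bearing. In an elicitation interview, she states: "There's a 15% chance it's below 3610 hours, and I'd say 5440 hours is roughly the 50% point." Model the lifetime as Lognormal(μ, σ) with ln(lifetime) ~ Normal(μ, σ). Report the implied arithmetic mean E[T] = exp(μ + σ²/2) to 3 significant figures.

E[T] ≈ 5880 hours

If T ~ Lognormal(μ,σ) then ln T ~ Normal(μ,σ), so the p-quantile of ln T is μ + z_p·σ.
ln(3610) = 8.191 and ln(5440) = 8.602; z_{0.15} = -1.036, z_{0.5} = 0.
σ = (8.602 − 8.191)/(0 − (-1.036)) = 0.396.
μ = 8.191 − (-1.036)·0.396 = 8.602.
E[T] = exp(μ + σ²/2) = exp(8.602 + 0.0783) = 5880 hours.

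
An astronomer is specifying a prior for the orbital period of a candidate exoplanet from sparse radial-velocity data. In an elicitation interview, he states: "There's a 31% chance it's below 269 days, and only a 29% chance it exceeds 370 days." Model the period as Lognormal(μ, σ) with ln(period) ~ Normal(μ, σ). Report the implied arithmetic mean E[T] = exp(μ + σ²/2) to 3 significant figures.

If T ~ Lognormal(μ,σ) then ln T ~ Normal(μ,σ), so the p-quantile of ln T is μ + z_p·σ.
ln(269) = 5.595 and ln(370) = 5.914; z_{0.31} = -0.4959, z_{0.71} = 0.5534.
σ = (5.914 − 5.595)/(0.5534 − (-0.4959)) = 0.304.
μ = 5.595 − (-0.4959)·0.304 = 5.745.
E[T] = exp(μ + σ²/2) = exp(5.745 + 0.0462) = 328 days.

E[T] ≈ 328 days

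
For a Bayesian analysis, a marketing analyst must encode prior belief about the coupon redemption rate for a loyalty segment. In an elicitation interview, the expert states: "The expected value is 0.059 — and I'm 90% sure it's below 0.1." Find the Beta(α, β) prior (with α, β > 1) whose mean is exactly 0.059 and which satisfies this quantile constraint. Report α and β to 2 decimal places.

α ≈ 3.49, β ≈ 55.71

With mean 0.059 fixed, write α = 0.059s, β = 0.941s where s = α+β.
Need P(θ < 0.1) = 0.9 under Beta(0.059s, 0.941s). Normal approximation: (q−m)/√(m(1−m)/s) ≈ z_{0.9} = 1.28, so s ≈ 0.059·0.941·(1.28)²/(0.1−0.059)² = 54.2.
At s = 54.2: P(θ<0.1) ≈ 0.893. Adjusting to match 0.9 gives s ≈ 59.20.
So α = 0.059·59.20 ≈ 3.49, β = 0.941·59.20 ≈ 55.71.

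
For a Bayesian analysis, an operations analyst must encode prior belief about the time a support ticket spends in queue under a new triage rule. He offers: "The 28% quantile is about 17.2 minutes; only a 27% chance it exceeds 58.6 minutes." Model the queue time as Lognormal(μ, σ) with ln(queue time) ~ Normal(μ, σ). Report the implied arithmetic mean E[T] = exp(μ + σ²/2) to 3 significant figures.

If T ~ Lognormal(μ,σ) then ln T ~ Normal(μ,σ), so the p-quantile of ln T is μ + z_p·σ.
ln(17.2) = 2.845 and ln(58.6) = 4.071; z_{0.28} = -0.5828, z_{0.73} = 0.6128.
σ = (4.071 − 2.845)/(0.6128 − (-0.5828)) = 1.025.
μ = 2.845 − (-0.5828)·1.025 = 3.442.
E[T] = exp(μ + σ²/2) = exp(3.442 + 0.5256) = 52.9 minutes.

E[T] ≈ 52.9 minutes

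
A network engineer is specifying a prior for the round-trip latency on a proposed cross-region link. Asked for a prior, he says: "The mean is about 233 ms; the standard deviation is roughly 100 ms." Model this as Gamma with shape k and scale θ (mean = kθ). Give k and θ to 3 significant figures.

For Gamma(k, scale θ): mean = kθ, variance = kθ², so CV = 1/√k.
CV = SD/mean = 100/233 = 0.4292, hence k = 1/CV² = 5.43.
Then θ = mean/k = 233/5.43 = 42.9.

k ≈ 5.43, θ ≈ 42.9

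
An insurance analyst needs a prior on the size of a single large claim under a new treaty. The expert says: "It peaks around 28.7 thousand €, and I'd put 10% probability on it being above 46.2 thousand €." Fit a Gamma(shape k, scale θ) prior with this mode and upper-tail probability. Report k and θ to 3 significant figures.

k ≈ 9.3, θ ≈ 3.46

Gamma(k,θ) with k>1 has mode (k−1)θ, so θ = 28.7/(k−1).
Need P(X < 46.2) = 0.9 with θ tied to k this way. Start at k = 2, θ = 28.7: P(X<46.2) ≈ 0.478.
Too low — raise k to concentrate. Iterating converges to k ≈ 9.3.
Then θ = 28.7/(9.3−1) ≈ 3.46.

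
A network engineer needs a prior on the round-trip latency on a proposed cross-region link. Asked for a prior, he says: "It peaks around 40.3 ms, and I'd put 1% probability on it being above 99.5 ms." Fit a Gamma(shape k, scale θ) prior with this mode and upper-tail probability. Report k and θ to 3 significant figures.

k ≈ 6.76, θ ≈ 6.99

Gamma(k,θ) with k>1 has mode (k−1)θ, so θ = 40.3/(k−1).
Need P(X < 99.5) = 0.99 with θ tied to k this way. Start at k = 2, θ = 40.3: P(X<99.5) ≈ 0.706.
Too low — raise k to concentrate. Iterating converges to k ≈ 6.76.
Then θ = 40.3/(6.76−1) ≈ 6.99.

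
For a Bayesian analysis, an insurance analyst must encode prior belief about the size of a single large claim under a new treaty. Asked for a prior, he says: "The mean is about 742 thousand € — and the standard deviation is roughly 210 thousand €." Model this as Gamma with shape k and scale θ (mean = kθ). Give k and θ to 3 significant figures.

k ≈ 12.5, θ ≈ 59.4

For Gamma(k, scale θ): mean = kθ, variance = kθ², so CV = 1/√k.
CV = SD/mean = 210/742 = 0.283, hence k = 1/CV² = 12.5.
Then θ = mean/k = 742/12.5 = 59.4.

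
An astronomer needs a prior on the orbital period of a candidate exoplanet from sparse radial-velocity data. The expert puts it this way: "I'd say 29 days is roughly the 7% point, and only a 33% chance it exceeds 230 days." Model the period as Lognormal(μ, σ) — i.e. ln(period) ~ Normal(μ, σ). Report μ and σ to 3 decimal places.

μ ≈ 4.963, σ ≈ 1.081

If T ~ Lognormal(μ,σ) then ln T ~ Normal(μ,σ), so the p-quantile of ln T is μ + z_p·σ.
ln(29) = 3.367 and ln(230) = 5.438; z_{0.07} = -1.476, z_{0.67} = 0.4399.
σ = (5.438 − 3.367)/(0.4399 − (-1.476)) = 1.081.
μ = 3.367 − (-1.476)·1.081 = 4.963.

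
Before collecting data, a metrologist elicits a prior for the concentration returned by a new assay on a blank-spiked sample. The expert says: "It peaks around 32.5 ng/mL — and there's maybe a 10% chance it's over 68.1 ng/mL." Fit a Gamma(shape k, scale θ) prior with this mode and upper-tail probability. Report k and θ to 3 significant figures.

Gamma(k,θ) with k>1 has mode (k−1)θ, so θ = 32.5/(k−1).
Need P(X < 68.1) = 0.9 with θ tied to k this way. Start at k = 2, θ = 32.5: P(X<68.1) ≈ 0.619.
Too low — raise k to concentrate. Iterating converges to k ≈ 4.51.
Then θ = 32.5/(4.51−1) ≈ 9.26.

k ≈ 4.51, θ ≈ 9.26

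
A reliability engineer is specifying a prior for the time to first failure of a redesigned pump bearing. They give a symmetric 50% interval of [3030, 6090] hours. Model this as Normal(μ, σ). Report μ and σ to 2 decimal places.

μ = 4560.00, σ = 2268.38

A symmetric 50% interval runs μ ± z·σ with z = 0.6745.
Half-width = 1530, so σ = 1530/0.6745 = 2268.38.
μ is the interval midpoint, 4560.00.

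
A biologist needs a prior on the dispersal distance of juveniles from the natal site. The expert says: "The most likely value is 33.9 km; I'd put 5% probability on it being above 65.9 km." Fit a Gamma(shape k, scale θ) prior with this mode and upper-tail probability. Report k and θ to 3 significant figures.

k ≈ 7.28, θ ≈ 5.4

Gamma(k,θ) with k>1 has mode (k−1)θ, so θ = 33.9/(k−1).
Need P(X < 65.9) = 0.95 with θ tied to k this way. Start at k = 2, θ = 33.9: P(X<65.9) ≈ 0.579.
Too low — raise k to concentrate. Iterating converges to k ≈ 7.28.
Then θ = 33.9/(7.28−1) ≈ 5.4.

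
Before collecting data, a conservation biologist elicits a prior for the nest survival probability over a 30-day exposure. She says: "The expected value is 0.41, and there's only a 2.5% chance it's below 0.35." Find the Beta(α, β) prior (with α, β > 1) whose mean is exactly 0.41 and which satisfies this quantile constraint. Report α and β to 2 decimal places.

α ≈ 102.88, β ≈ 148.05

With mean 0.41 fixed, write α = 0.41s, β = 0.59s where s = α+β.
Need P(θ < 0.35) = 0.025 under Beta(0.41s, 0.59s). Normal approximation: (q−m)/√(m(1−m)/s) ≈ z_{0.025} = -1.96, so s ≈ 0.41·0.59·(-1.96)²/(0.35−0.41)² = 258.1.
At s = 258.1: P(θ<0.35) ≈ 0.023. Adjusting to match 0.025 gives s ≈ 250.93.
So α = 0.41·250.93 ≈ 102.88, β = 0.59·250.93 ≈ 148.05.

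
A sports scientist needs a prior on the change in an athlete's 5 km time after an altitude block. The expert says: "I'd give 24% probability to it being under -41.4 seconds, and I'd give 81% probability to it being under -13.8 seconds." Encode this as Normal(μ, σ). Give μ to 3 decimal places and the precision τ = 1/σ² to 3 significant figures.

μ = -29.095, τ = 0.00329

The p-quantile of Normal(μ,σ) is μ + z_p·σ, with z_{0.24} = -0.7063 and z_{0.81} = 0.8779.
Eliminate σ: μ = (z₂·x₁ − z₁·x₂)/(z₂ − z₁) = (0.8779·-41.4 − (-0.7063)·-13.8)/1.584 = -29.095.
Then σ = (x₂ − x₁)/(z₂ − z₁) = (-13.8 − -41.4)/1.584 = 17.422.
Precision τ = 1/σ² = 1/17.42² = 0.00329.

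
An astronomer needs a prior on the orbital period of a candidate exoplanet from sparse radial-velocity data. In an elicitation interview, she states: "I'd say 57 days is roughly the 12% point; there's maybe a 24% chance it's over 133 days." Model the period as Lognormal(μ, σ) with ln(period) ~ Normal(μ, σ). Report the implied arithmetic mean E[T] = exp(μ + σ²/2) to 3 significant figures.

If T ~ Lognormal(μ,σ) then ln T ~ Normal(μ,σ), so the p-quantile of ln T is μ + z_p·σ.
ln(57) = 4.043 and ln(133) = 4.89; z_{0.12} = -1.175, z_{0.76} = 0.7063.
σ = (4.89 − 4.043)/(0.7063 − (-1.175)) = 0.450.
μ = 4.043 − (-1.175)·0.450 = 4.572.
E[T] = exp(μ + σ²/2) = exp(4.572 + 0.1014) = 107 days.

E[T] ≈ 107 days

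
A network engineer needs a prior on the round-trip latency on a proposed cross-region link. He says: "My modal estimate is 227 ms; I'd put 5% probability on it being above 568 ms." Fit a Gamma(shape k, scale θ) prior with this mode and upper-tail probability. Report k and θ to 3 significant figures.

k ≈ 4.23, θ ≈ 70.3

Gamma(k,θ) with k>1 has mode (k−1)θ, so θ = 227/(k−1).
Need P(X < 568) = 0.95 with θ tied to k this way. Start at k = 2, θ = 227: P(X<568) ≈ 0.713.
Too low — raise k to concentrate. Iterating converges to k ≈ 4.23.
Then θ = 227/(4.23−1) ≈ 70.3.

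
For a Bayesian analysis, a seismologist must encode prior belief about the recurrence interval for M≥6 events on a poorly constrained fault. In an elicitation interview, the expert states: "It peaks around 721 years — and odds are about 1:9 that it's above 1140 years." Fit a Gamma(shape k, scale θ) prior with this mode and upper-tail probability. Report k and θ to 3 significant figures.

k ≈ 9.94, θ ≈ 80.7

Gamma(k,θ) with k>1 has mode (k−1)θ, so θ = 721/(k−1).
Need P(X < 1140) = 0.9 with θ tied to k this way. Start at k = 2, θ = 721: P(X<1140) ≈ 0.469.
Too low — raise k to concentrate. Iterating converges to k ≈ 9.94.
Then θ = 721/(9.94−1) ≈ 80.7.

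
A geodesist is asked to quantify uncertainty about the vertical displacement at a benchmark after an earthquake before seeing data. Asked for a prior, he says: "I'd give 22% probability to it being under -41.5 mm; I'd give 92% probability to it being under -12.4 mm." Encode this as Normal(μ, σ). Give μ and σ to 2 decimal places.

μ = -31.18, σ = 13.37

The p-quantile of Normal(μ,σ) is μ + z_p·σ, with z_{0.22} = -0.7722 and z_{0.92} = 1.405.
Eliminate σ: μ = (z₂·x₁ − z₁·x₂)/(z₂ − z₁) = (1.405·-41.5 − (-0.7722)·-12.4)/2.177 = -31.18.
Then σ = (x₂ − x₁)/(z₂ − z₁) = (-12.4 − -41.5)/2.177 = 13.37.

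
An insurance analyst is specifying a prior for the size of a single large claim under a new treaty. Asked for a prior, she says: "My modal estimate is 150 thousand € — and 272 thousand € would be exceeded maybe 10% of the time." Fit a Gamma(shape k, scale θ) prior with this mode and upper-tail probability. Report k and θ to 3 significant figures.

k ≈ 6.38, θ ≈ 27.9

Gamma(k,θ) with k>1 has mode (k−1)θ, so θ = 150/(k−1).
Need P(X < 272) = 0.9 with θ tied to k this way. Start at k = 2, θ = 150: P(X<272) ≈ 0.541.
Too low — raise k to concentrate. Iterating converges to k ≈ 6.38.
Then θ = 150/(6.38−1) ≈ 27.9.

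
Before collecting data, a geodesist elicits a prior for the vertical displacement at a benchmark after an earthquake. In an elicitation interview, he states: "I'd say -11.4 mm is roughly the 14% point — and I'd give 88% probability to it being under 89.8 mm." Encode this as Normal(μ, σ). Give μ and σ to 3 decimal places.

For Normal(μ,σ), the p-quantile is μ + z_p·σ. Here z_{0.14} = -1.08, z_{0.88} = 1.175.
So -11.4 = μ − 1.08σ and 89.8 = μ + 1.175σ.
Subtracting: σ = (89.8 − -11.4)/(1.175 − (-1.08)) = 44.872.
Then μ = -11.4 − (-1.08)·44.872 = 37.076.

μ = 37.076, σ = 44.872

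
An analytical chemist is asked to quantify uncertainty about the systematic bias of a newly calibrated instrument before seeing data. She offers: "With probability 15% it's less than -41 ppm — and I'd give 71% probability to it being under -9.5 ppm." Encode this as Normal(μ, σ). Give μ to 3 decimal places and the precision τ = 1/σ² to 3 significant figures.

The p-quantile of Normal(μ,σ) is μ + z_p·σ, with z_{0.15} = -1.036 and z_{0.71} = 0.5534.
Eliminate σ: μ = (z₂·x₁ − z₁·x₂)/(z₂ − z₁) = (0.5534·-41 − (-1.036)·-9.5)/1.59 = -20.465.
Then σ = (x₂ − x₁)/(z₂ − z₁) = (-9.5 − -41)/1.59 = 19.814.
Precision τ = 1/σ² = 1/19.81² = 0.00255.

μ = -20.465, τ = 0.00255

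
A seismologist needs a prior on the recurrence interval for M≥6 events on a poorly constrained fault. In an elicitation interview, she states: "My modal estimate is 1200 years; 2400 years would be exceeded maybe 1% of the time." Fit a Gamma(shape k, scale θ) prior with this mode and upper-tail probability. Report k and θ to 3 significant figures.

Gamma(k,θ) with k>1 has mode (k−1)θ, so θ = 1200/(k−1).
Need P(X < 2400) = 0.99 with θ tied to k this way. Start at k = 2, θ = 1200: P(X<2400) ≈ 0.594.
Too low — raise k to concentrate. Iterating converges to k ≈ 11.2.
Then θ = 1200/(11.2−1) ≈ 117.

k ≈ 11.2, θ ≈ 117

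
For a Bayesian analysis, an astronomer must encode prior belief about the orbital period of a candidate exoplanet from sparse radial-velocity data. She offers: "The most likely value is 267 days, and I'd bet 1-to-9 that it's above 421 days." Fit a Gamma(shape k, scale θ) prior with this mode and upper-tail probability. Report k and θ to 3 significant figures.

k ≈ 10, θ ≈ 29.5

Gamma(k,θ) with k>1 has mode (k−1)θ, so θ = 267/(k−1).
Need P(X < 421) = 0.9 with θ tied to k this way. Start at k = 2, θ = 267: P(X<421) ≈ 0.468.
Too low — raise k to concentrate. Iterating converges to k ≈ 10.
Then θ = 267/(10−1) ≈ 29.5.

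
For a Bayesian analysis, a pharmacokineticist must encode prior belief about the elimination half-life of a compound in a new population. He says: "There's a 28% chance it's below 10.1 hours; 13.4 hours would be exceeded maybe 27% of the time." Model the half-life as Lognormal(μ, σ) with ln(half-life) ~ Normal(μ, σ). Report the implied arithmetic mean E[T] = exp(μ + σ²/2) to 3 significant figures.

If T ~ Lognormal(μ,σ) then ln T ~ Normal(μ,σ), so the p-quantile of ln T is μ + z_p·σ.
ln(10.1) = 2.313 and ln(13.4) = 2.595; z_{0.28} = -0.5828, z_{0.73} = 0.6128.
σ = (2.595 − 2.313)/(0.6128 − (-0.5828)) = 0.236.
μ = 2.313 − (-0.5828)·0.236 = 2.450.
E[T] = exp(μ + σ²/2) = exp(2.450 + 0.0280) = 11.9 hours.

E[T] ≈ 11.9 hours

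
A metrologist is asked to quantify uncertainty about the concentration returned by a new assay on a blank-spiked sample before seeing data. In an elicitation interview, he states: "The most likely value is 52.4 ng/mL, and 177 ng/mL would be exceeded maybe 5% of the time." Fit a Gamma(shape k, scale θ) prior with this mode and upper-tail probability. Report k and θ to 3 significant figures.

Gamma(k,θ) with k>1 has mode (k−1)θ, so θ = 52.4/(k−1).
Need P(X < 177) = 0.95 with θ tied to k this way. Start at k = 2, θ = 52.4: P(X<177) ≈ 0.851.
Too low — raise k to concentrate. Iterating converges to k ≈ 2.75.
Then θ = 52.4/(2.75−1) ≈ 29.9.

k ≈ 2.75, θ ≈ 29.9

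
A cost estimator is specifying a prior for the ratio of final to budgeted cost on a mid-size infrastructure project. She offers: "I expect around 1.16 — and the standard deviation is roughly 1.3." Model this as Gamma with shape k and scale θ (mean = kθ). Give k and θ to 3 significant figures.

For Gamma(k, scale θ): mean = kθ, variance = kθ², so CV = 1/√k.
CV = SD/mean = 1.3/1.16 = 1.121, hence k = 1/CV² = 0.796.
Then θ = mean/k = 1.16/0.796 = 1.46.

k ≈ 0.796, θ ≈ 1.46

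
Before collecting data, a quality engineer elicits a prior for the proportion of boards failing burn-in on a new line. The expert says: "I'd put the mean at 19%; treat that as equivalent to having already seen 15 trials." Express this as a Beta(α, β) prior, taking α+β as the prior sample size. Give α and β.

Under the effective-sample-size interpretation, Beta(α, β) has prior mean α/(α+β) and prior sample size α+β.
So α+β = 15 and α/(α+β) = 0.19, giving α = 0.19·15 = 2.85 and β = 15 − 2.85 = 12.15.

α = 2.85, β = 12.15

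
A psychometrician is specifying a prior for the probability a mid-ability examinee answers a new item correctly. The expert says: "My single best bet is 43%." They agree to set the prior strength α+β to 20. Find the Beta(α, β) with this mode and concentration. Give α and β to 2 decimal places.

For α,β > 1 the Beta mode is (α−1)/(α+β−2). With α+β = 20, the mode is (α−1)/18.
Set (α−1)/18 = 0.43 → α = 1 + 0.43·18 = 8.74.
β = 20 − α = 11.26.

α = 8.74, β = 11.26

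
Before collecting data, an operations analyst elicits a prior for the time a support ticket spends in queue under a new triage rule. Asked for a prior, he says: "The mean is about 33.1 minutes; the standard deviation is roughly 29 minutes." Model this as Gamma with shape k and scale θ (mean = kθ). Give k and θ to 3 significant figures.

k ≈ 1.3, θ ≈ 25.4

For Gamma(k, scale θ): mean = kθ, variance = kθ², so CV = 1/√k.
CV = SD/mean = 29/33.1 = 0.8761, hence k = 1/CV² = 1.3.
Then θ = mean/k = 33.1/1.3 = 25.4.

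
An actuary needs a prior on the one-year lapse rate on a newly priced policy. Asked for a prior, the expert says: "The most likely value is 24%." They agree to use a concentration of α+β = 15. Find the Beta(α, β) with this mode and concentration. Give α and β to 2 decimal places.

For α,β > 1 the Beta mode is (α−1)/(α+β−2). With α+β = 15, the mode is (α−1)/13.
Set (α−1)/13 = 0.24 → α = 1 + 0.24·13 = 4.12.
β = 15 − α = 10.88.

α = 4.12, β = 10.88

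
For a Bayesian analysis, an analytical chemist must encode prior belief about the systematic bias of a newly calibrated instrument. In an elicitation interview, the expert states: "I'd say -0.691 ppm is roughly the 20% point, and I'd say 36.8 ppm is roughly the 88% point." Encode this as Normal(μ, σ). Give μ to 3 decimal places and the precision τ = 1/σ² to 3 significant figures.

The p-quantile of Normal(μ,σ) is μ + z_p·σ, with z_{0.2} = -0.8416 and z_{0.88} = 1.175.
Eliminate σ: μ = (z₂·x₁ − z₁·x₂)/(z₂ − z₁) = (1.175·-0.691 − (-0.8416)·36.8)/2.017 = 14.956.
Then σ = (x₂ − x₁)/(z₂ − z₁) = (36.8 − -0.691)/2.017 = 18.591.
Precision τ = 1/σ² = 1/18.59² = 0.00289.

μ = 14.956, τ = 0.00289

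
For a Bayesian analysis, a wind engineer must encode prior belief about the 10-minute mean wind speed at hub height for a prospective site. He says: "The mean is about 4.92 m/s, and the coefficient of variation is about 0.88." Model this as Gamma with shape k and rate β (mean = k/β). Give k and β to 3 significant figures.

k ≈ 1.29, β ≈ 0.262

For Gamma(k, rate β): mean = k/β, variance = k/β², so CV = 1/√k.
CV = 0.88, hence k = 1/CV² = 1.29.
Then β = k/mean = 1.29/4.92 = 0.262.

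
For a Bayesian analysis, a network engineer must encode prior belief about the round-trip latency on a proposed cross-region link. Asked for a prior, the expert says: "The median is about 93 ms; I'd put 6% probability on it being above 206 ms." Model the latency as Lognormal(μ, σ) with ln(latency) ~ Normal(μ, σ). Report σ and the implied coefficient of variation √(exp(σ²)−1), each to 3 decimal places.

If T ~ Lognormal(μ,σ) then ln T ~ Normal(μ,σ), so the p-quantile of ln T is μ + z_p·σ.
ln(93) = 4.533 and ln(206) = 5.328; z_{0.5} = 0, z_{0.94} = 1.555.
σ = (5.328 − 4.533)/(1.555 − (0)) = 0.512.
μ = 4.533 − (0)·0.512 = 4.533.
CV = √(exp(σ²)−1) = √(exp(0.2616)−1) = 0.547.

σ ≈ 0.512, CV ≈ 0.547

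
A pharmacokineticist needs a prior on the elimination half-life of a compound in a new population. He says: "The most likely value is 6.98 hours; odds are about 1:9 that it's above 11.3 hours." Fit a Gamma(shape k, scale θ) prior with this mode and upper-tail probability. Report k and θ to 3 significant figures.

k ≈ 9.11, θ ≈ 0.861

Gamma(k,θ) with k>1 has mode (k−1)θ, so θ = 6.98/(k−1).
Need P(X < 11.3) = 0.9 with θ tied to k this way. Start at k = 2, θ = 6.98: P(X<11.3) ≈ 0.481.
Too low — raise k to concentrate. Iterating converges to k ≈ 9.11.
Then θ = 6.98/(9.11−1) ≈ 0.861.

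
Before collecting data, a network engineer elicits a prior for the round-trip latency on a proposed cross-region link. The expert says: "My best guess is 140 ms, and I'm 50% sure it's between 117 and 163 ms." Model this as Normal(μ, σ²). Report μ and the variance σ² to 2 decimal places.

A symmetric 50% interval runs μ ± z·σ with z = 0.6745.
Half-width = 23, so σ = 23/0.6745 = 34.100 and σ² = 1162.80.
μ is the stated best guess, 140.00.

μ = 140.00, σ² = 1162.80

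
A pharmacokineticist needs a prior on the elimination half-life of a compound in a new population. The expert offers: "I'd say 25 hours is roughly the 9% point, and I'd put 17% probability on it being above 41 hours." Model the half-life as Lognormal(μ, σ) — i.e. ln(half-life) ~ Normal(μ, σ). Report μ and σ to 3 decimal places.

If T ~ Lognormal(μ,σ) then ln T ~ Normal(μ,σ), so the p-quantile of ln T is μ + z_p·σ.
ln(25) = 3.219 and ln(41) = 3.714; z_{0.09} = -1.341, z_{0.83} = 0.9542.
σ = (3.714 − 3.219)/(0.9542 − (-1.341)) = 0.216.
μ = 3.219 − (-1.341)·0.216 = 3.508.

μ ≈ 3.508, σ ≈ 0.216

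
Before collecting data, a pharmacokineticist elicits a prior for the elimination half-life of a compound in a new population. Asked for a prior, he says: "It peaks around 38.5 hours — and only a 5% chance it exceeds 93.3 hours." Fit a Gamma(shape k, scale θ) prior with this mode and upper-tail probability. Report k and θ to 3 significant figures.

Gamma(k,θ) with k>1 has mode (k−1)θ, so θ = 38.5/(k−1).
Need P(X < 93.3) = 0.95 with θ tied to k this way. Start at k = 2, θ = 38.5: P(X<93.3) ≈ 0.697.
Too low — raise k to concentrate. Iterating converges to k ≈ 4.48.
Then θ = 38.5/(4.48−1) ≈ 11.1.

k ≈ 4.48, θ ≈ 11.1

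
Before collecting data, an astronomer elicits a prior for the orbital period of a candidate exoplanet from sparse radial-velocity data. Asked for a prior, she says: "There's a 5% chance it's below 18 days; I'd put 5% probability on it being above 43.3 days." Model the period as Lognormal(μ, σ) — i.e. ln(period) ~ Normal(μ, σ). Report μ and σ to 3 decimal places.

If T ~ Lognormal(μ,σ) then ln T ~ Normal(μ,σ), so the p-quantile of ln T is μ + z_p·σ.
ln(18) = 2.89 and ln(43.3) = 3.768; z_{0.05} = -1.645, z_{0.95} = 1.645.
σ = (3.768 − 2.89)/(1.645 − (-1.645)) = 0.267.
μ = 2.89 − (-1.645)·0.267 = 3.329.

μ ≈ 3.329, σ ≈ 0.267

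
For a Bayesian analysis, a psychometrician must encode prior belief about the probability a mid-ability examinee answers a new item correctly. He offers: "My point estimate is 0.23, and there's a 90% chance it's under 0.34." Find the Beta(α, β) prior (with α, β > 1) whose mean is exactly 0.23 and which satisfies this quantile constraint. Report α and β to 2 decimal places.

With mean 0.23 fixed, write α = 0.23s, β = 0.77s where s = α+β.
Need P(θ < 0.34) = 0.9 under Beta(0.23s, 0.77s). Normal approximation: (q−m)/√(m(1−m)/s) ≈ z_{0.9} = 1.28, so s ≈ 0.23·0.77·(1.28)²/(0.34−0.23)² = 24.0.
At s = 24.0: P(θ<0.34) ≈ 0.894. Adjusting to match 0.9 gives s ≈ 25.43.
So α = 0.23·25.43 ≈ 5.85, β = 0.77·25.43 ≈ 19.58.

α ≈ 5.85, β ≈ 19.58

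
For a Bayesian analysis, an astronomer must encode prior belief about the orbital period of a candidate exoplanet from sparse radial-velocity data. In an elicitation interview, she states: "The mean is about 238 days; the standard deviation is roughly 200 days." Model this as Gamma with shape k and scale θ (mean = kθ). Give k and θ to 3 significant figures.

For Gamma(k, scale θ): mean = kθ, variance = kθ², so CV = 1/√k.
CV = SD/mean = 200/238 = 0.8403, hence k = 1/CV² = 1.42.
Then θ = mean/k = 238/1.42 = 168.

k ≈ 1.42, θ ≈ 168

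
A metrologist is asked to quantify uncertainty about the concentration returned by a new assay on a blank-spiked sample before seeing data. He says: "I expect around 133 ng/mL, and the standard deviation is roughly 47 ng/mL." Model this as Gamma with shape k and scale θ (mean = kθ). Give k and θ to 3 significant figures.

For Gamma(k, scale θ): mean = kθ, variance = kθ², so CV = 1/√k.
CV = SD/mean = 47/133 = 0.3534, hence k = 1/CV² = 8.01.
Then θ = mean/k = 133/8.01 = 16.6.

k ≈ 8.01, θ ≈ 16.6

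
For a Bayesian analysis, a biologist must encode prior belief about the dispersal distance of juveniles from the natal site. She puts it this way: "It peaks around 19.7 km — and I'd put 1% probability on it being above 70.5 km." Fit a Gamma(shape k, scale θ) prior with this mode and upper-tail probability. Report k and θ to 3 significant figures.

k ≈ 3.65, θ ≈ 7.44

Gamma(k,θ) with k>1 has mode (k−1)θ, so θ = 19.7/(k−1).
Need P(X < 70.5) = 0.99 with θ tied to k this way. Start at k = 2, θ = 19.7: P(X<70.5) ≈ 0.872.
Too low — raise k to concentrate. Iterating converges to k ≈ 3.65.
Then θ = 19.7/(3.65−1) ≈ 7.44.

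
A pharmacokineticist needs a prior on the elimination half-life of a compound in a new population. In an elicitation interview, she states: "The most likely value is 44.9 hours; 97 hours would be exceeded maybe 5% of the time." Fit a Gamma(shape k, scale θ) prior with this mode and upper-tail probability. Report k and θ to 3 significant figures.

k ≈ 5.64, θ ≈ 9.67

Gamma(k,θ) with k>1 has mode (k−1)θ, so θ = 44.9/(k−1).
Need P(X < 97) = 0.95 with θ tied to k this way. Start at k = 2, θ = 44.9: P(X<97) ≈ 0.636.
Too low — raise k to concentrate. Iterating converges to k ≈ 5.64.
Then θ = 44.9/(5.64−1) ≈ 9.67.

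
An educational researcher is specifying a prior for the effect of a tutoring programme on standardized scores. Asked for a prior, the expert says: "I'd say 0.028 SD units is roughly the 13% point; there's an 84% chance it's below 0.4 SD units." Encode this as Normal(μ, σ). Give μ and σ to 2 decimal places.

μ = 0.23, σ = 0.18

For Normal(μ,σ), the p-quantile is μ + z_p·σ. Here z_{0.13} = -1.126, z_{0.84} = 0.9945.
So 0.028 = μ − 1.126σ and 0.4 = μ + 0.9945σ.
Subtracting: σ = (0.4 − 0.028)/(0.9945 − (-1.126)) = 0.18.
Then μ = 0.028 − (-1.126)·0.18 = 0.23.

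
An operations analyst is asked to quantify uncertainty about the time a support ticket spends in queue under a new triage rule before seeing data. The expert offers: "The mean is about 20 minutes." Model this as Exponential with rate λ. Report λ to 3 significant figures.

λ ≈ 0.05

Exponential mean = 1/λ, so λ = 1/20.0 = 0.05.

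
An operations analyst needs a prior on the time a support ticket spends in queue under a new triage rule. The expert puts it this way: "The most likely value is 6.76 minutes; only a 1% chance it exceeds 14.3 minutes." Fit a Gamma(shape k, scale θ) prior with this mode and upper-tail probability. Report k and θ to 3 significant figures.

Gamma(k,θ) with k>1 has mode (k−1)θ, so θ = 6.76/(k−1).
Need P(X < 14.3) = 0.99 with θ tied to k this way. Start at k = 2, θ = 6.76: P(X<14.3) ≈ 0.624.
Too low — raise k to concentrate. Iterating converges to k ≈ 9.66.
Then θ = 6.76/(9.66−1) ≈ 0.781.

k ≈ 9.66, θ ≈ 0.781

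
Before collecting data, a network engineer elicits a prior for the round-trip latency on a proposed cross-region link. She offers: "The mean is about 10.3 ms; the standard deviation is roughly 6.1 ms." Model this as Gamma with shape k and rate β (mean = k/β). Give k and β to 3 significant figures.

For Gamma(k, rate β): mean = k/β, variance = k/β², so CV = 1/√k.
CV = SD/mean = 6.1/10.3 = 0.5922, hence k = 1/CV² = 2.85.
Then β = k/mean = 2.85/10.3 = 0.277.

k ≈ 2.85, β ≈ 0.277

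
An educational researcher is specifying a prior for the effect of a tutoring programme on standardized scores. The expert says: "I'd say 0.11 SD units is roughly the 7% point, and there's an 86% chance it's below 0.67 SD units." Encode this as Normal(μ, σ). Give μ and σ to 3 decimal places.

μ = 0.433, σ = 0.219

The p-quantile of Normal(μ,σ) is μ + z_p·σ, with z_{0.07} = -1.476 and z_{0.86} = 1.08.
Eliminate σ: μ = (z₂·x₁ − z₁·x₂)/(z₂ − z₁) = (1.08·0.11 − (-1.476)·0.67)/2.556 = 0.433.
Then σ = (x₂ − x₁)/(z₂ − z₁) = (0.67 − 0.11)/2.556 = 0.219.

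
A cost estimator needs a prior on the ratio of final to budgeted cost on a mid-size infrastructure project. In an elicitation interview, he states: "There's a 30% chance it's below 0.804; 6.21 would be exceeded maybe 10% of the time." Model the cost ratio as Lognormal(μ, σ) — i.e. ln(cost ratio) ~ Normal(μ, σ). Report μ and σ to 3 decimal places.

μ ≈ 0.375, σ ≈ 1.132

If T ~ Lognormal(μ,σ) then ln T ~ Normal(μ,σ), so the p-quantile of ln T is μ + z_p·σ.
ln(0.804) = -0.2182 and ln(6.21) = 1.826; z_{0.3} = -0.5244, z_{0.9} = 1.282.
σ = (1.826 − -0.2182)/(1.282 − (-0.5244)) = 1.132.
μ = -0.2182 − (-0.5244)·1.132 = 0.375.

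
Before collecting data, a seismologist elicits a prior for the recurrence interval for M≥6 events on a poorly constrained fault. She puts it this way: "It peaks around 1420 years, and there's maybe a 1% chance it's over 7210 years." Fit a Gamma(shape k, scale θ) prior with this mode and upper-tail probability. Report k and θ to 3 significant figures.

k ≈ 2.48, θ ≈ 961

Gamma(k,θ) with k>1 has mode (k−1)θ, so θ = 1420/(k−1).
Need P(X < 7210) = 0.99 with θ tied to k this way. Start at k = 2, θ = 1420: P(X<7210) ≈ 0.962.
Too low — raise k to concentrate. Iterating converges to k ≈ 2.48.
Then θ = 1420/(2.48−1) ≈ 961.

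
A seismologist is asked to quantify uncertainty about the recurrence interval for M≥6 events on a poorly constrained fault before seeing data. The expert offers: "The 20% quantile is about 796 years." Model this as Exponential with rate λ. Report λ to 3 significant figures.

λ ≈ 0.00028

P(T < 796.0) = 1 − e^(−λ·796.0) = 0.2, so λ = −ln(1−0.2)/796.0 = −ln(0.8)/796.0 = 0.00028.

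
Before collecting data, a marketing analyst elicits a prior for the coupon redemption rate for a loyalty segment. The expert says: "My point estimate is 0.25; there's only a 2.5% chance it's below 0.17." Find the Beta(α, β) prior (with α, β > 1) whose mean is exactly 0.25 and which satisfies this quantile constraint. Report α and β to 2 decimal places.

With mean 0.25 fixed, write α = 0.25s, β = 0.75s where s = α+β.
Need P(θ < 0.17) = 0.025 under Beta(0.25s, 0.75s). Normal approximation: (q−m)/√(m(1−m)/s) ≈ z_{0.025} = -1.96, so s ≈ 0.25·0.75·(-1.96)²/(0.17−0.25)² = 112.5.
At s = 112.5: P(θ<0.17) ≈ 0.018. Adjusting to match 0.025 gives s ≈ 98.48.
So α = 0.25·98.48 ≈ 24.62, β = 0.75·98.48 ≈ 73.86.

α ≈ 24.62, β ≈ 73.86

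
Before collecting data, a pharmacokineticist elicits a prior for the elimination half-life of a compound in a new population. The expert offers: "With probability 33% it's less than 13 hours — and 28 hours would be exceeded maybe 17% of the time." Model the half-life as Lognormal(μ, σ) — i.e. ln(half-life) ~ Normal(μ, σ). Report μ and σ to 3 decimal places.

If T ~ Lognormal(μ,σ) then ln T ~ Normal(μ,σ), so the p-quantile of ln T is μ + z_p·σ.
ln(13) = 2.565 and ln(28) = 3.332; z_{0.33} = -0.4399, z_{0.83} = 0.9542.
σ = (3.332 − 2.565)/(0.9542 − (-0.4399)) = 0.550.
μ = 2.565 − (-0.4399)·0.550 = 2.807.

μ ≈ 2.807, σ ≈ 0.550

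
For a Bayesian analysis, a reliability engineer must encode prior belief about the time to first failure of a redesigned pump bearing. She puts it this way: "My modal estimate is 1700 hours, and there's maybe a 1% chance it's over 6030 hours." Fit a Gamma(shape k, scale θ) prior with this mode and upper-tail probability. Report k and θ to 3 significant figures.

k ≈ 3.69, θ ≈ 631

Gamma(k,θ) with k>1 has mode (k−1)θ, so θ = 1700/(k−1).
Need P(X < 6030) = 0.99 with θ tied to k this way. Start at k = 2, θ = 1700: P(X<6030) ≈ 0.869.
Too low — raise k to concentrate. Iterating converges to k ≈ 3.69.
Then θ = 1700/(3.69−1) ≈ 631.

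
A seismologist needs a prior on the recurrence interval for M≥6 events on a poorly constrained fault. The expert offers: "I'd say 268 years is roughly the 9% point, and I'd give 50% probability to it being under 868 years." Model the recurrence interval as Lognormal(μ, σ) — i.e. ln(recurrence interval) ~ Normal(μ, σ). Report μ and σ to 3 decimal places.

If T ~ Lognormal(μ,σ) then ln T ~ Normal(μ,σ), so the p-quantile of ln T is μ + z_p·σ.
ln(268) = 5.591 and ln(868) = 6.766; z_{0.09} = -1.341, z_{0.5} = 0.
σ = (6.766 − 5.591)/(0 − (-1.341)) = 0.877.
μ = 5.591 − (-1.341)·0.877 = 6.766.

μ ≈ 6.766, σ ≈ 0.877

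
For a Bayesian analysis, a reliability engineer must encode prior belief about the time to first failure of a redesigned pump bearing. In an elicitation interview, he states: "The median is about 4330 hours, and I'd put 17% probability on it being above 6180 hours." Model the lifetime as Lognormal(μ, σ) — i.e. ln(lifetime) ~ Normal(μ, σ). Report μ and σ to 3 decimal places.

μ ≈ 8.373, σ ≈ 0.373

If T ~ Lognormal(μ,σ) then ln T ~ Normal(μ,σ), so the p-quantile of ln T is μ + z_p·σ.
ln(4330) = 8.373 and ln(6180) = 8.729; z_{0.5} = 0, z_{0.83} = 0.9542.
σ = (8.729 − 8.373)/(0.9542 − (0)) = 0.373.
μ = 8.373 − (0)·0.373 = 8.373.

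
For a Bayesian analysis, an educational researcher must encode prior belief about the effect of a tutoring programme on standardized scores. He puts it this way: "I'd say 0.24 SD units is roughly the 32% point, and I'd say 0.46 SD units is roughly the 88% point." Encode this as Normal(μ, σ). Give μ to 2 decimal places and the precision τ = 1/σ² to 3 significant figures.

For Normal(μ,σ), the p-quantile is μ + z_p·σ. Here z_{0.32} = -0.4677, z_{0.88} = 1.175.
So 0.24 = μ − 0.4677σ and 0.46 = μ + 1.175σ.
Subtracting: σ = (0.46 − 0.24)/(1.175 − (-0.4677)) = 0.13.
Then μ = 0.24 − (-0.4677)·0.13 = 0.30.
Precision τ = 1/σ² = 1/0.1339² = 55.8.

μ = 0.30, τ = 55.8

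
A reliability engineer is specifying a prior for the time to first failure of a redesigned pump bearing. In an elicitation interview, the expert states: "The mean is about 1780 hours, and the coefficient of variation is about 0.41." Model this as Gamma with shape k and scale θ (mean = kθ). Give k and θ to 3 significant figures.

For Gamma(k, scale θ): mean = kθ, variance = kθ², so CV = 1/√k.
CV = 0.41, hence k = 1/CV² = 5.95.
Then θ = mean/k = 1780/5.95 = 299.

k ≈ 5.95, θ ≈ 299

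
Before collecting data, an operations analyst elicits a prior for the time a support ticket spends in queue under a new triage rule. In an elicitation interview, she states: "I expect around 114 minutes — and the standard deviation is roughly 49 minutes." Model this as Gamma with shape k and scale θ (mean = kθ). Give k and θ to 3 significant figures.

k ≈ 5.41, θ ≈ 21.1

For Gamma(k, scale θ): mean = kθ, variance = kθ², so CV = 1/√k.
CV = SD/mean = 49/114 = 0.4298, hence k = 1/CV² = 5.41.
Then θ = mean/k = 114/5.41 = 21.1.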